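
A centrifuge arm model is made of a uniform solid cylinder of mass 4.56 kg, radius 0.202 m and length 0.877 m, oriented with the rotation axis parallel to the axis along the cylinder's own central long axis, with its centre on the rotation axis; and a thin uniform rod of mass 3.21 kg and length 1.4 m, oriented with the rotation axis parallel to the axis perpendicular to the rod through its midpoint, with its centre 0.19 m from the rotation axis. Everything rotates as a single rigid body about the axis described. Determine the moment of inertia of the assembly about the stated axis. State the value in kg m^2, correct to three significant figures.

Solid cylinder: I_cm = (1/2)MR² = (1/2)(4.56)(0.202)² = 0.093033 kg m^2; axis through the centre, so I = 0.093033 kg m^2.
Thin rod: I_cm = (1/12)ML² = (1/12)(3.21)(1.4)² = 0.5243 kg m^2; centre at d = 0.19 m, so the parallel axis theorem gives I = 0.5243 + (3.21)(0.19)² = 0.64018 kg m^2.
Total I = 0.093033 + 0.64018 = 0.73321 kg m^2.

0.733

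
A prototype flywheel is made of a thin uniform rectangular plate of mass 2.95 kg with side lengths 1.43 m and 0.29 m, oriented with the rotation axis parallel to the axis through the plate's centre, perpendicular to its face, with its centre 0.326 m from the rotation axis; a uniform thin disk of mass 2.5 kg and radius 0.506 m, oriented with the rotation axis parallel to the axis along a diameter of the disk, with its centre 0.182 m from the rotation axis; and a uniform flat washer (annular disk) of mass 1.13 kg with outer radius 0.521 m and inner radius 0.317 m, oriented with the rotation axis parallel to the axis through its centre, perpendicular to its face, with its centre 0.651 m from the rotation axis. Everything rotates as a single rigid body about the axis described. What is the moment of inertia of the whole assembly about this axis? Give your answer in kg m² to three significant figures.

1.77

Rectangular plate: I_cm = (1/12)M(a²+b²) = (1/12)(2.95)[(1.43)² + (0.29)²] = 0.52338 kg m²; centre at d = 0.326 m, so the parallel axis theorem gives I = 0.52338 + (2.95)(0.326)² = 0.83689 kg m².
Thin disk: I_cm = (1/4)MR² = (1/4)(2.5)(0.506)² = 0.16002 kg m²; centre at d = 0.182 m, so the parallel axis theorem gives I = 0.16002 + (2.5)(0.182)² = 0.24283 kg m².
Annular disk: I_cm = (1/2)M(R²+r²) = (1/2)(1.13)[(0.521)² + (0.317)²] = 0.21014 kg m²; centre at d = 0.651 m, so the parallel axis theorem gives I = 0.21014 + (1.13)(0.651)² = 0.68904 kg m².
Total I = 0.83689 + 0.24283 + 0.68904 = 1.7688 kg m².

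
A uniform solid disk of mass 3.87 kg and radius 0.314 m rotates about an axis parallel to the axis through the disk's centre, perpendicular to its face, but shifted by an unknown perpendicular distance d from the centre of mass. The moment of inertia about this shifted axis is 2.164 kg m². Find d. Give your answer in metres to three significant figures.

About the centre-of-mass axis, I_cm = (1/2)MR² = (1/2)(3.87)(0.314)² = 0.19078 kg m².
Parallel axis theorem: I = I_cm + Md², so Md² = 2.164 − 0.19078 = 1.9732 kg m².
d = √(1.9732 / 3.87) = 0.71406 m.

0.714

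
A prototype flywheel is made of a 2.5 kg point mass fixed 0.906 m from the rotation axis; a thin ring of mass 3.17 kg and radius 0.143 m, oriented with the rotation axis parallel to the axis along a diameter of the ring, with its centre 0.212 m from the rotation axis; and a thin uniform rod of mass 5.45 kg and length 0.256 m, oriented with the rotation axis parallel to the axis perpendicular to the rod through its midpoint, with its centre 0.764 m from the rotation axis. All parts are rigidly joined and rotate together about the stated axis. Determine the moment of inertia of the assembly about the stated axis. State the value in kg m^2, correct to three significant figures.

Point mass: I_cm = 0; centre at d = 0.906 m, so the parallel axis theorem gives I = 0 + (2.5)(0.906)² = 2.0521 kg m^2.
Thin ring: I_cm = (1/2)MR² = (1/2)(3.17)(0.143)² = 0.032412 kg m^2; centre at d = 0.212 m, so the parallel axis theorem gives I = 0.032412 + (3.17)(0.212)² = 0.17488 kg m^2.
Thin rod: I_cm = (1/12)ML² = (1/12)(5.45)(0.256)² = 0.029764 kg m^2; centre at d = 0.764 m, so the parallel axis theorem gives I = 0.029764 + (5.45)(0.764)² = 3.2109 kg m^2.
Total I = 2.0521 + 0.17488 + 3.2109 = 5.4379 kg m^2.

5.44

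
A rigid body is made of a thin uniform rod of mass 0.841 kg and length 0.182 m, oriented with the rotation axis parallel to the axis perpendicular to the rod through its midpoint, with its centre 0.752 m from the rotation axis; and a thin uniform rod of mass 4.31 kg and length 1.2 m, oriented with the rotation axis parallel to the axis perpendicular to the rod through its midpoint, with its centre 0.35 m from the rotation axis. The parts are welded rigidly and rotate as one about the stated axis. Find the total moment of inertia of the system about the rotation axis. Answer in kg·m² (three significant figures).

Thin rod: I_cm = (1/12)ML² = (1/12)(0.841)(0.182)² = 0.0023214 kg·m²; centre at d = 0.752 m, so the parallel axis theorem gives I = 0.0023214 + (0.841)(0.752)² = 0.47791 kg·m².
Thin rod: I_cm = (1/12)ML² = (1/12)(4.31)(1.2)² = 0.5172 kg·m²; centre at d = 0.35 m, so the parallel axis theorem gives I = 0.5172 + (4.31)(0.35)² = 1.0452 kg·m².
Total I = 0.47791 + 1.0452 = 1.5231 kg·m².

1.52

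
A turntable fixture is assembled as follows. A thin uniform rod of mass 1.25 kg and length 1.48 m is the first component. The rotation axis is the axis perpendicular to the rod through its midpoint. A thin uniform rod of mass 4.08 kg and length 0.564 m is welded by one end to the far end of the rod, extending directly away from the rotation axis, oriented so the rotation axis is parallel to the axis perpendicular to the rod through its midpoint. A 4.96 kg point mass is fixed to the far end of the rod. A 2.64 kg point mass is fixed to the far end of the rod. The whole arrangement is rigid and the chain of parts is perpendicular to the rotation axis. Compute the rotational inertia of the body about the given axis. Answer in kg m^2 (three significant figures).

17.5

Thin rod: I_cm = (1/12)ML² = (1/12)(1.25)(1.48)² = 0.22817 kg m^2; axis through the centre, so I = 0.22817 kg m^2.
Thin rod: I_cm = (1/12)ML² = (1/12)(4.08)(0.564)² = 0.10815 kg m^2; centre at d = 0.74 + 0.282 = 1.022 m, so I = I_cm + Md² gives I = 0.10815 + (4.08)(1.022)² = 4.3696 kg m^2.
Point mass: I_cm = 0; centre at d = 0.74 + 0.282 + 0.282 = 1.304 m, so I = I_cm + Md² gives I = 0 + (4.96)(1.304)² = 8.4341 kg m^2.
Point mass: I_cm = 0; centre at d = 0.74 + 0.282 + 0.282 = 1.304 m, so I = I_cm + Md² gives I = 0 + (2.64)(1.304)² = 4.4891 kg m^2.
Total I = 0.22817 + 4.3696 + 8.4341 + 4.4891 = 17.521 kg m^2.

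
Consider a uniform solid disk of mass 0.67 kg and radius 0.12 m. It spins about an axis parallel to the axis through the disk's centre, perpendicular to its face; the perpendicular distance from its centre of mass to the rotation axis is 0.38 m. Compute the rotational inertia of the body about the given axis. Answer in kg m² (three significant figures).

I_cm = (1/2)MR² = (1/2)(0.67)(0.12)² = 0.004824 kg m²; centre at d = 0.38 m, so I = I_cm + Md² gives I = 0.004824 + (0.67)(0.38)² = 0.10157 kg m².

0.102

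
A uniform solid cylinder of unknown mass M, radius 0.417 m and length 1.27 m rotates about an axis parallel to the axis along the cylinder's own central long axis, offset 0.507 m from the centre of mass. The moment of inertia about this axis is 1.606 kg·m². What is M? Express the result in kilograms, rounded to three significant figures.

I = I_cm + Md² = (1/2)MR² + Md² = M·[0.5·(0.417)² + (0.507)²] = M·0.34399.
So M = 1.606 / 0.34399 = 4.6687 kg.

4.67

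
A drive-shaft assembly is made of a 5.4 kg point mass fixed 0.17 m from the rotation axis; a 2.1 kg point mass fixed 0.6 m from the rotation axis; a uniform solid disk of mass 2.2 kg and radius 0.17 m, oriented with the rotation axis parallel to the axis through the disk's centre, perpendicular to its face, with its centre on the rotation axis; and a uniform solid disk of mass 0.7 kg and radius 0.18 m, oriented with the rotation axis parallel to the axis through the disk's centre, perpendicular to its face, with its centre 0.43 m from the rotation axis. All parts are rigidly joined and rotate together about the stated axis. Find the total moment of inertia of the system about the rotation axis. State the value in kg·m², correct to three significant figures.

Point mass: I_cm = 0; centre at d = 0.17 m, so the parallel axis theorem gives I = 0 + (5.4)(0.17)² = 0.15606 kg·m².
Point mass: I_cm = 0; centre at d = 0.6 m, so the parallel axis theorem gives I = 0 + (2.1)(0.6)² = 0.756 kg·m².
Solid disk: I_cm = (1/2)MR² = (1/2)(2.2)(0.17)² = 0.03179 kg·m²; axis through the centre, so I = 0.03179 kg·m².
Solid disk: I_cm = (1/2)MR² = (1/2)(0.7)(0.18)² = 0.01134 kg·m²; centre at d = 0.43 m, so the parallel axis theorem gives I = 0.01134 + (0.7)(0.43)² = 0.14077 kg·m².
Total I = 0.15606 + 0.756 + 0.03179 + 0.14077 = 1.0846 kg·m².

1.08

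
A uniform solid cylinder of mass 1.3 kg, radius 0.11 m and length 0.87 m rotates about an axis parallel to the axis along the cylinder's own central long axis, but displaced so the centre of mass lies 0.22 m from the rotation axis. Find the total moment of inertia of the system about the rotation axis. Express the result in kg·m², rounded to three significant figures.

I_cm = (1/2)MR² = (1/2)(1.3)(0.11)² = 0.007865 kg·m²; centre at d = 0.22 m, so I = I_cm + Md² gives I = 0.007865 + (1.3)(0.22)² = 0.070785 kg·m².

0.0708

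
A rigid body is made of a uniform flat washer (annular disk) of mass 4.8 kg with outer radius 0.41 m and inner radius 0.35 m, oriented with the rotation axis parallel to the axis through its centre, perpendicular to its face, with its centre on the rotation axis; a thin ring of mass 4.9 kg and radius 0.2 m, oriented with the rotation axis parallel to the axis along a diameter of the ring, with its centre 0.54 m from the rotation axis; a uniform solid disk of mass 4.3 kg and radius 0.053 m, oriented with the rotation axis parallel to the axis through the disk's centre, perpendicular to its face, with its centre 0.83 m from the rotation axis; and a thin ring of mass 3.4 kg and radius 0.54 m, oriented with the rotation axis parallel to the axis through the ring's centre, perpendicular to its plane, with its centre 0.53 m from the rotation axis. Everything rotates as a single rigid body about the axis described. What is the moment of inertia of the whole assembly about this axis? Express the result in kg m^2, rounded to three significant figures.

7.14

Annular disk: I_cm = (1/2)M(R²+r²) = (1/2)(4.8)[(0.41)² + (0.35)²] = 0.69744 kg m^2; axis through the centre, so I = 0.69744 kg m^2.
Thin ring: I_cm = (1/2)MR² = (1/2)(4.9)(0.2)² = 0.098 kg m^2; centre at d = 0.54 m, so the parallel axis theorem gives I = 0.098 + (4.9)(0.54)² = 1.5268 kg m^2.
Solid disk: I_cm = (1/2)MR² = (1/2)(4.3)(0.053)² = 0.0060393 kg m^2; centre at d = 0.83 m, so the parallel axis theorem gives I = 0.0060393 + (4.3)(0.83)² = 2.9683 kg m^2.
Thin ring: I_cm = MR² = (3.4)(0.54)² = 0.99144 kg m^2; centre at d = 0.53 m, so the parallel axis theorem gives I = 0.99144 + (3.4)(0.53)² = 1.9465 kg m^2.
Total I = 0.69744 + 1.5268 + 2.9683 + 1.9465 = 7.1391 kg m^2.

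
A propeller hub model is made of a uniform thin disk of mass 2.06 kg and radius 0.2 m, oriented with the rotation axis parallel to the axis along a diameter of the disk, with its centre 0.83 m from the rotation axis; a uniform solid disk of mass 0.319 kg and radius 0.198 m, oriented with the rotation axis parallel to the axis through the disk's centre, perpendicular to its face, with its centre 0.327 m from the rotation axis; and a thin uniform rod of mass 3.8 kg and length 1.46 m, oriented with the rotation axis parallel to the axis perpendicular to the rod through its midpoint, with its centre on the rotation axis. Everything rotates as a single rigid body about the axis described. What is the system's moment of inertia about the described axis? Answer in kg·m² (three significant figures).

Thin disk: I_cm = (1/4)MR² = (1/4)(2.06)(0.2)² = 0.0206 kg·m²; centre at d = 0.83 m, so the parallel axis theorem gives I = 0.0206 + (2.06)(0.83)² = 1.4397 kg·m².
Solid disk: I_cm = (1/2)MR² = (1/2)(0.319)(0.198)² = 0.006253 kg·m²; centre at d = 0.327 m, so the parallel axis theorem gives I = 0.006253 + (0.319)(0.327)² = 0.040363 kg·m².
Thin rod: I_cm = (1/12)ML² = (1/12)(3.8)(1.46)² = 0.67501 kg·m²; axis through the centre, so I = 0.67501 kg·m².
Total I = 1.4397 + 0.040363 + 0.67501 = 2.1551 kg·m².

2.16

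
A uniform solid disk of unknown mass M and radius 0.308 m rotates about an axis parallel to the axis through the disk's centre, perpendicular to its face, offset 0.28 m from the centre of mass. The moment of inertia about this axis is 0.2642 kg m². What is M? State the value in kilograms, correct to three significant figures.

2.10

I = I_cm + Md² = (1/2)MR² + Md² = M·[0.5·(0.308)² + (0.28)²] = M·0.12583.
So M = 0.2642 / 0.12583 = 2.0996 kg.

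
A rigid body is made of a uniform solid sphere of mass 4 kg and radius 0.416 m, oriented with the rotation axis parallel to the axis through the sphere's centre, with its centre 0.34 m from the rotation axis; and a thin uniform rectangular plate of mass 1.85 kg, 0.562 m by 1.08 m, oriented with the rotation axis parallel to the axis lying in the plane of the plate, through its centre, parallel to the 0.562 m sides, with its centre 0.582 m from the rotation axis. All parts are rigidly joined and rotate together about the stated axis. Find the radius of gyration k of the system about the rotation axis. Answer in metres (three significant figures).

Solid sphere: I_cm = (2/5)MR² = (2/5)(4)(0.416)² = 0.27689 kg m²; centre at d = 0.34 m, so the parallel axis theorem gives I = 0.27689 + (4)(0.34)² = 0.73929 kg m².
Rectangular plate: I_cm = (1/12)Mb² = (1/12)(1.85)(1.08)² = 0.17982 kg m²; centre at d = 0.582 m, so the parallel axis theorem gives I = 0.17982 + (1.85)(0.582)² = 0.80646 kg m².
Total I = 1.5457 kg m²; total mass M = 5.85 kg.
k = √(I/M) = √(1.5457/5.85) = 0.51403 m.

0.514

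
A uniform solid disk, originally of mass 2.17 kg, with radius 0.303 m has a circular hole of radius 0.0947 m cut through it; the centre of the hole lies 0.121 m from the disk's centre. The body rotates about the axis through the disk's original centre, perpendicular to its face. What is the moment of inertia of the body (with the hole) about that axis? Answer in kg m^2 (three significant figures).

0.0956

Unpierced body about its centre: I₀ = (1/2)MR² = (1/2)(2.17)(0.303)² = 0.099613 kg m^2.
The removed disk has mass m = M·(r/R)² = (2.17)(0.0947/0.303)² = 0.21197 kg (same uniform areal density).
Its moment of inertia about the rotation axis (parallel-axis theorem): I_hole = (1/2)mr² + md² = (1/2)(0.21197)(0.0947)² + (0.21197)(0.121)² = 0.0040539 kg m^2.
Treating the hole as negative mass, I = I₀ − I_hole = 0.099613 − 0.0040539 = 0.095559 kg m^2.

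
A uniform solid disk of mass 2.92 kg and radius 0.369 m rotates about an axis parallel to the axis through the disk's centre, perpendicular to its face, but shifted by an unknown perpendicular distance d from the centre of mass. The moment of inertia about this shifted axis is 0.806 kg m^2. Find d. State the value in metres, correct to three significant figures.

About the centre-of-mass axis, I_cm = (1/2)MR² = (1/2)(2.92)(0.369)² = 0.1988 kg m^2.
Parallel axis theorem: I = I_cm + Md², so Md² = 0.806 − 0.1988 = 0.6072 kg m^2.
d = √(0.6072 / 2.92) = 0.45601 m.

0.456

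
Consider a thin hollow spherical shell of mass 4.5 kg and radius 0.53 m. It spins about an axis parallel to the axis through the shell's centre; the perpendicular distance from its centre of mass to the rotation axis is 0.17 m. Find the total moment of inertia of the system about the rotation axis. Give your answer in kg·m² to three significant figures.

I_cm = (2/3)MR² = (2/3)(4.5)(0.53)² = 0.8427 kg·m²; centre at d = 0.17 m, so the parallel axis theorem gives I = 0.8427 + (4.5)(0.17)² = 0.97275 kg·m².

0.973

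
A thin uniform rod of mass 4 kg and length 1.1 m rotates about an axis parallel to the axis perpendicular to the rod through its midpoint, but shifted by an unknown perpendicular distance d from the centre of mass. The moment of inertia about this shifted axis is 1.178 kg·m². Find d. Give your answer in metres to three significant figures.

0.440

About the centre-of-mass axis, I_cm = (1/12)ML² = (1/12)(4)(1.1)² = 0.40333 kg·m².
Parallel axis theorem: I = I_cm + Md², so Md² = 1.178 − 0.40333 = 0.77467 kg·m².
d = √(0.77467 / 4) = 0.44008 m.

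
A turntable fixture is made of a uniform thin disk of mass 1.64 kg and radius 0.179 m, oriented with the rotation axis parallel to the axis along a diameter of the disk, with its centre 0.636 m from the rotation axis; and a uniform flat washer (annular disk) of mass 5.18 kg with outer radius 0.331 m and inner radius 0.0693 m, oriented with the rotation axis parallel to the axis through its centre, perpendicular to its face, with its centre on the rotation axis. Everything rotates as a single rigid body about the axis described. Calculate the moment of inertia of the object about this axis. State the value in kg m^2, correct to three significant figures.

0.973

Thin disk: I_cm = (1/4)MR² = (1/4)(1.64)(0.179)² = 0.013137 kg m^2; centre at d = 0.636 m, so I = I_cm + Md² gives I = 0.013137 + (1.64)(0.636)² = 0.67651 kg m^2.
Annular disk: I_cm = (1/2)M(R²+r²) = (1/2)(5.18)[(0.331)² + (0.0693)²] = 0.2962 kg m^2; axis through the centre, so I = 0.2962 kg m^2.
Total I = 0.67651 + 0.2962 = 0.97271 kg m^2.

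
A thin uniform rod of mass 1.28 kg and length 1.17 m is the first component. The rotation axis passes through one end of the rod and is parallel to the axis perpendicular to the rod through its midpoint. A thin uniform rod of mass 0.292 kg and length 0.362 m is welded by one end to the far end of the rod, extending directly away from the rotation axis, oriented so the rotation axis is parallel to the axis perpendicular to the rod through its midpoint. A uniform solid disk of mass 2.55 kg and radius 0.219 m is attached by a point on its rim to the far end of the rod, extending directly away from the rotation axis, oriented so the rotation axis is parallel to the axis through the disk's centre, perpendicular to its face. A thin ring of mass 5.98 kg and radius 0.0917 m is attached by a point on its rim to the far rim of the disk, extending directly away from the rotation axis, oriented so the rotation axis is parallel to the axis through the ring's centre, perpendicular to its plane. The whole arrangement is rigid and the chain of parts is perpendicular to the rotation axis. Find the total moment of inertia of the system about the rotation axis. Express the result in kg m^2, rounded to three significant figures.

34.5

Thin rod: I_cm = (1/12)ML² = (1/12)(1.28)(1.17)² = 0.14602 kg m^2; centre at d = 0.585 m, so the parallel axis theorem gives I = 0.14602 + (1.28)(0.585)² = 0.58406 kg m^2.
Thin rod: I_cm = (1/12)ML² = (1/12)(0.292)(0.362)² = 0.0031887 kg m^2; centre at d = 0.585 + 0.585 + 0.181 = 1.351 m, so the parallel axis theorem gives I = 0.0031887 + (0.292)(1.351)² = 0.53615 kg m^2.
Solid disk: I_cm = (1/2)MR² = (1/2)(2.55)(0.219)² = 0.06115 kg m^2; centre at d = 0.585 + 0.585 + 0.181 + 0.181 + 0.219 = 1.751 m, so the parallel axis theorem gives I = 0.06115 + (2.55)(1.751)² = 7.8795 kg m^2.
Thin ring: I_cm = MR² = (5.98)(0.0917)² = 0.050285 kg m^2; centre at d = 0.585 + 0.585 + 0.181 + 0.181 + 0.219 + 0.219 + 0.0917 = 2.0617 m, so the parallel axis theorem gives I = 0.050285 + (5.98)(2.0617)² = 25.469 kg m^2.
Total I = 0.58406 + 0.53615 + 7.8795 + 25.469 = 34.469 kg m^2.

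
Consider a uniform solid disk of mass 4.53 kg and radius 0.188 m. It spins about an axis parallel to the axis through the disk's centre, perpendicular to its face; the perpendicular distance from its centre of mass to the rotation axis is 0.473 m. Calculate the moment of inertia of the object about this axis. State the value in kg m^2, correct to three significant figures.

I_cm = (1/2)MR² = (1/2)(4.53)(0.188)² = 0.080054 kg m^2; centre at d = 0.473 m, so the parallel axis theorem gives I = 0.080054 + (4.53)(0.473)² = 1.0935 kg m^2.

1.09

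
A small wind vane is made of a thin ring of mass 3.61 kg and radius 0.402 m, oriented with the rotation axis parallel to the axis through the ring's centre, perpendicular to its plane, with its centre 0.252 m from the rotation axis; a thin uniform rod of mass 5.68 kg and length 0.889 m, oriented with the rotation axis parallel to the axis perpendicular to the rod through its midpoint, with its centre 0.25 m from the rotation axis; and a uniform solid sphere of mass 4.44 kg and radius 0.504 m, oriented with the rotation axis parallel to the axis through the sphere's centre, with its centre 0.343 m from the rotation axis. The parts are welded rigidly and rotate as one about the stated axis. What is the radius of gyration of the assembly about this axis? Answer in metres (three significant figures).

Thin ring: I_cm = MR² = (3.61)(0.402)² = 0.58339 kg m^2; centre at d = 0.252 m, so I = I_cm + Md² gives I = 0.58339 + (3.61)(0.252)² = 0.81264 kg m^2.
Thin rod: I_cm = (1/12)ML² = (1/12)(5.68)(0.889)² = 0.37409 kg m^2; centre at d = 0.25 m, so I = I_cm + Md² gives I = 0.37409 + (5.68)(0.25)² = 0.72909 kg m^2.
Solid sphere: I_cm = (2/5)MR² = (2/5)(4.44)(0.504)² = 0.45113 kg m^2; centre at d = 0.343 m, so I = I_cm + Md² gives I = 0.45113 + (4.44)(0.343)² = 0.97349 kg m^2.
Total I = 2.5152 kg m^2; total mass M = 13.73 kg.
k = √(I/M) = √(2.5152/13.73) = 0.42801 m.

0.428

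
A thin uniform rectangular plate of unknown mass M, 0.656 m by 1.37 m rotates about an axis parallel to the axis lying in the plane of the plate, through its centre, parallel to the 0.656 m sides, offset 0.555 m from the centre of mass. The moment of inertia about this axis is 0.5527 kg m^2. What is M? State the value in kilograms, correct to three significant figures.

1.19

I = I_cm + Md² = (1/12)Mb² + Md² = M·[0.0833333·(1.37)² + (0.555)²] = M·0.46443.
So M = 0.5527 / 0.46443 = 1.1901 kg.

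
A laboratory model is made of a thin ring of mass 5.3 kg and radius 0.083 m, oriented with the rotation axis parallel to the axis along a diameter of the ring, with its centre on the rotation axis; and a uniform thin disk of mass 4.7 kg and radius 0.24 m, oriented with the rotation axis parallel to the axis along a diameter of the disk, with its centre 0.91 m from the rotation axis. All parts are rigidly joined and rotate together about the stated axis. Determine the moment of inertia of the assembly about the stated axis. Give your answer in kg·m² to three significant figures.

Thin ring: I_cm = (1/2)MR² = (1/2)(5.3)(0.083)² = 0.018256 kg·m²; axis through the centre, so I = 0.018256 kg·m².
Thin disk: I_cm = (1/4)MR² = (1/4)(4.7)(0.24)² = 0.06768 kg·m²; centre at d = 0.91 m, so I = I_cm + Md² gives I = 0.06768 + (4.7)(0.91)² = 3.9598 kg·m².
Total I = 0.018256 + 3.9598 = 3.978 kg·m².

3.98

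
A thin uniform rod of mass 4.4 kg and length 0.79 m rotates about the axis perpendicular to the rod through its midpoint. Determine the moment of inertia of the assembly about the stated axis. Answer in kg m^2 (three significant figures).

0.229

I_cm = (1/12)ML² = (1/12)(4.4)(0.79)² = 0.22884 kg m^2; axis through the centre, so I = 0.22884 kg m^2.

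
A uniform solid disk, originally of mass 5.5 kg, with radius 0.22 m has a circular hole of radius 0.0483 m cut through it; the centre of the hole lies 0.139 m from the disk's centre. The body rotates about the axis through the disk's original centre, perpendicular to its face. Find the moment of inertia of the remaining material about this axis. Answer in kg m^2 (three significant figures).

0.128

Unpierced body about its centre: I₀ = (1/2)MR² = (1/2)(5.5)(0.22)² = 0.1331 kg m^2.
The removed disk has mass m = M·(r/R)² = (5.5)(0.0483/0.22)² = 0.2651 kg (same uniform areal density).
Its moment of inertia about the rotation axis (parallel-axis theorem): I_hole = (1/2)mr² + md² = (1/2)(0.2651)(0.0483)² + (0.2651)(0.139)² = 0.0054312 kg m^2.
Treating the hole as negative mass, I = I₀ − I_hole = 0.1331 − 0.0054312 = 0.12767 kg m^2.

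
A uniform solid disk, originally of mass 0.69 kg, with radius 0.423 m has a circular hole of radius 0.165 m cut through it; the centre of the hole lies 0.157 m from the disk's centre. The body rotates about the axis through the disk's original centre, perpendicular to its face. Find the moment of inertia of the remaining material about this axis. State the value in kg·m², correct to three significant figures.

Unpierced body about its centre: I₀ = (1/2)MR² = (1/2)(0.69)(0.423)² = 0.061731 kg·m².
The removed disk has mass m = M·(r/R)² = (0.69)(0.165/0.423)² = 0.10499 kg (same uniform areal density).
Its moment of inertia about the rotation axis (parallel-axis theorem): I_hole = (1/2)mr² + md² = (1/2)(0.10499)(0.165)² + (0.10499)(0.157)² = 0.004017 kg·m².
Treating the hole as negative mass, I = I₀ − I_hole = 0.061731 − 0.004017 = 0.057714 kg·m².

0.0577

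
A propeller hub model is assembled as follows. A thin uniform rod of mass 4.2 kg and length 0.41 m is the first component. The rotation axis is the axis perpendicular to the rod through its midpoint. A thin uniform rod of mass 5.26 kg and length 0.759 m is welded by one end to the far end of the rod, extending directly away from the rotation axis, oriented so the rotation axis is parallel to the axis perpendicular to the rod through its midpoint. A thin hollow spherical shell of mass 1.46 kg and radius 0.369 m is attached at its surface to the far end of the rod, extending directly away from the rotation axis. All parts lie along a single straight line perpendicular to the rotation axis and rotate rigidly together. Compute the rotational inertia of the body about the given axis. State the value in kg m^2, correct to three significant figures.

Thin rod: I_cm = (1/12)ML² = (1/12)(4.2)(0.41)² = 0.058835 kg m^2; axis through the centre, so I = 0.058835 kg m^2.
Thin rod: I_cm = (1/12)ML² = (1/12)(5.26)(0.759)² = 0.25252 kg m^2; centre at d = 0.205 + 0.3795 = 0.5845 m, so the parallel axis theorem gives I = 0.25252 + (5.26)(0.5845)² = 2.0495 kg m^2.
Spherical shell: I_cm = (2/3)MR² = (2/3)(1.46)(0.369)² = 0.13253 kg m^2; centre at d = 0.205 + 0.3795 + 0.3795 + 0.369 = 1.333 m, so the parallel axis theorem gives I = 0.13253 + (1.46)(1.333)² = 2.7268 kg m^2.
Total I = 0.058835 + 2.0495 + 2.7268 = 4.8352 kg m^2.

4.84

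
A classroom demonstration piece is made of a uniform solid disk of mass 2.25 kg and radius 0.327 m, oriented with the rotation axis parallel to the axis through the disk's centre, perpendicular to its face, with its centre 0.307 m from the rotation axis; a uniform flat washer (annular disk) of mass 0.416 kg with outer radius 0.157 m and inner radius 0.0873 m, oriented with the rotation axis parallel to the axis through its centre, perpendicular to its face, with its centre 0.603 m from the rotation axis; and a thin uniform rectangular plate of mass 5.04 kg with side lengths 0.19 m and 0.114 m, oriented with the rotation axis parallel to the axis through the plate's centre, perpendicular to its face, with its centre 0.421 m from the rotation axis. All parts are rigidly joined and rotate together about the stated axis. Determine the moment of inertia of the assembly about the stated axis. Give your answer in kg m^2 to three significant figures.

Solid disk: I_cm = (1/2)MR² = (1/2)(2.25)(0.327)² = 0.1203 kg m^2; centre at d = 0.307 m, so I = I_cm + Md² gives I = 0.1203 + (2.25)(0.307)² = 0.33236 kg m^2.
Annular disk: I_cm = (1/2)M(R²+r²) = (1/2)(0.416)[(0.157)² + (0.0873)²] = 0.0067122 kg m^2; centre at d = 0.603 m, so I = I_cm + Md² gives I = 0.0067122 + (0.416)(0.603)² = 0.15797 kg m^2.
Rectangular plate: I_cm = (1/12)M(a²+b²) = (1/12)(5.04)[(0.19)² + (0.114)²] = 0.02062 kg m^2; centre at d = 0.421 m, so I = I_cm + Md² gives I = 0.02062 + (5.04)(0.421)² = 0.91391 kg m^2.
Total I = 0.33236 + 0.15797 + 0.91391 = 1.4042 kg m^2.

1.40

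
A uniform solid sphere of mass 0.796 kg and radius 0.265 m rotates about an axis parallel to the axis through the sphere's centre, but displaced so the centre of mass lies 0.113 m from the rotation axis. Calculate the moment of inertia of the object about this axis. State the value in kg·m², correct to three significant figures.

I_cm = (2/5)MR² = (2/5)(0.796)(0.265)² = 0.02236 kg·m²; centre at d = 0.113 m, so the parallel axis theorem gives I = 0.02236 + (0.796)(0.113)² = 0.032524 kg·m².

0.0325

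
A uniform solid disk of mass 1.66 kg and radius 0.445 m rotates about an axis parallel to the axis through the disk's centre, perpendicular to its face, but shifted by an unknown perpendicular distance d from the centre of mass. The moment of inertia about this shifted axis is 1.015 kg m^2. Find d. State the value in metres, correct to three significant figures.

0.716

About the centre-of-mass axis, I_cm = (1/2)MR² = (1/2)(1.66)(0.445)² = 0.16436 kg m^2.
Parallel axis theorem: I = I_cm + Md², so Md² = 1.015 − 0.16436 = 0.85064 kg m^2.
d = √(0.85064 / 1.66) = 0.71584 m.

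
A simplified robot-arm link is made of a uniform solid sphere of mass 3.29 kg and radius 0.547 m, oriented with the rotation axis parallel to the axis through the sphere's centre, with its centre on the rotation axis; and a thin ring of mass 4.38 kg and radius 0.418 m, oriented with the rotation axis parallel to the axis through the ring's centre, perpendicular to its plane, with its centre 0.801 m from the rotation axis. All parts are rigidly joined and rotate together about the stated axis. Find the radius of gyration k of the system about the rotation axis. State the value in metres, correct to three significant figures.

0.719

Solid sphere: I_cm = (2/5)MR² = (2/5)(3.29)(0.547)² = 0.39376 kg m^2; axis through the centre, so I = 0.39376 kg m^2.
Thin ring: I_cm = MR² = (4.38)(0.418)² = 0.76529 kg m^2; centre at d = 0.801 m, so the parallel axis theorem gives I = 0.76529 + (4.38)(0.801)² = 3.5755 kg m^2.
Total I = 3.9693 kg m^2; total mass M = 7.67 kg.
k = √(I/M) = √(3.9693/7.67) = 0.71938 m.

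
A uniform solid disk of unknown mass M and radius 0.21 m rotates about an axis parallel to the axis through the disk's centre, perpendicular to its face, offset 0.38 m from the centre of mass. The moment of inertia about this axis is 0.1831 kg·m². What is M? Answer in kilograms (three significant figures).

1.10

I = I_cm + Md² = (1/2)MR² + Md² = M·[0.5·(0.21)² + (0.38)²] = M·0.16645.
So M = 0.1831 / 0.16645 = 1.1 kg.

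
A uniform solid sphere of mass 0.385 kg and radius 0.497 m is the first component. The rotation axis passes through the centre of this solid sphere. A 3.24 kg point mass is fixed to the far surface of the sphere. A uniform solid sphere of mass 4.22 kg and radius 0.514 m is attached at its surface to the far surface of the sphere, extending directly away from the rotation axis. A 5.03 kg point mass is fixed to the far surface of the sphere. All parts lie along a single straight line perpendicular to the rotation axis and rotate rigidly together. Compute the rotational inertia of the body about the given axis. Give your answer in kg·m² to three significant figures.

Solid sphere: I_cm = (2/5)MR² = (2/5)(0.385)(0.497)² = 0.038039 kg·m²; axis through the centre, so I = 0.038039 kg·m².
Point mass: I_cm = 0; centre at d = 0.497 m, so I = I_cm + Md² gives I = 0 + (3.24)(0.497)² = 0.80031 kg·m².
Solid sphere: I_cm = (2/5)MR² = (2/5)(4.22)(0.514)² = 0.44596 kg·m²; centre at d = 0.497 + 0.514 = 1.011 m, so I = I_cm + Md² gives I = 0.44596 + (4.22)(1.011)² = 4.7593 kg·m².
Point mass: I_cm = 0; centre at d = 0.497 + 0.514 + 0.514 = 1.525 m, so I = I_cm + Md² gives I = 0 + (5.03)(1.525)² = 11.698 kg·m².
Total I = 0.038039 + 0.80031 + 4.7593 + 11.698 = 17.296 kg·m².

17.3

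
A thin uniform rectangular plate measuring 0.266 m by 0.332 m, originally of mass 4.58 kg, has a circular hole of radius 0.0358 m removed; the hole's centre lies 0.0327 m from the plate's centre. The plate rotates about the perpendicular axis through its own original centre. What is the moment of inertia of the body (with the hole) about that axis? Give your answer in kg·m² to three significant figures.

0.0687

Unpierced body about its centre: I₀ = (1/12)M(a²+b²) = (1/12)(4.58)[(0.266)² + (0.332)²] = 0.069074 kg·m².
The removed disk has mass m = M·πr²/(ab) = (4.58)·π(0.0358)²/(0.266·0.332) = 0.20881 kg (same uniform areal density).
Its moment of inertia about the rotation axis (parallel-axis theorem): I_hole = (1/2)mr² + md² = (1/2)(0.20881)(0.0358)² + (0.20881)(0.0327)² = 0.0003571 kg·m².
Treating the hole as negative mass, I = I₀ − I_hole = 0.069074 − 0.0003571 = 0.068717 kg·m².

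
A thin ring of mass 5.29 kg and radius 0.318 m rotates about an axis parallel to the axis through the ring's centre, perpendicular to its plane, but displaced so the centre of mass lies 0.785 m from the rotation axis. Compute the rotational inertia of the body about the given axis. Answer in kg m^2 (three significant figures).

I_cm = MR² = (5.29)(0.318)² = 0.53495 kg m^2; centre at d = 0.785 m, so the parallel axis theorem gives I = 0.53495 + (5.29)(0.785)² = 3.7948 kg m^2.

3.79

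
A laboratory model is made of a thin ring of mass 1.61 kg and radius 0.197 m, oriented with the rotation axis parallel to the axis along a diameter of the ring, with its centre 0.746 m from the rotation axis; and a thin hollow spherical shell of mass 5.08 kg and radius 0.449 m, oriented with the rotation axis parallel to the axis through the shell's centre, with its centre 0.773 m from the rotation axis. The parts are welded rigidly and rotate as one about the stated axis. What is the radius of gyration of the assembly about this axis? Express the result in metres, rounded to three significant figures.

0.833

Thin ring: I_cm = (1/2)MR² = (1/2)(1.61)(0.197)² = 0.031241 kg m²; centre at d = 0.746 m, so the parallel axis theorem gives I = 0.031241 + (1.61)(0.746)² = 0.92723 kg m².
Spherical shell: I_cm = (2/3)MR² = (2/3)(5.08)(0.449)² = 0.68276 kg m²; centre at d = 0.773 m, so the parallel axis theorem gives I = 0.68276 + (5.08)(0.773)² = 3.7182 kg m².
Total I = 4.6454 kg m²; total mass M = 6.69 kg.
k = √(I/M) = √(4.6454/6.69) = 0.8333 m.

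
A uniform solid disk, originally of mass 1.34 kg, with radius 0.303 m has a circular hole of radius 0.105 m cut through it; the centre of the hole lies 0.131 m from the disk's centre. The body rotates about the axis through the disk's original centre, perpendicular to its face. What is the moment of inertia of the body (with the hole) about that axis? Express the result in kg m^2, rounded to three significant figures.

0.0579

Unpierced body about its centre: I₀ = (1/2)MR² = (1/2)(1.34)(0.303)² = 0.061512 kg m^2.
The removed disk has mass m = M·(r/R)² = (1.34)(0.105/0.303)² = 0.16092 kg (same uniform areal density).
Its moment of inertia about the rotation axis (parallel-axis theorem): I_hole = (1/2)mr² + md² = (1/2)(0.16092)(0.105)² + (0.16092)(0.131)² = 0.0036485 kg m^2.
Treating the hole as negative mass, I = I₀ − I_hole = 0.061512 − 0.0036485 = 0.057864 kg m^2.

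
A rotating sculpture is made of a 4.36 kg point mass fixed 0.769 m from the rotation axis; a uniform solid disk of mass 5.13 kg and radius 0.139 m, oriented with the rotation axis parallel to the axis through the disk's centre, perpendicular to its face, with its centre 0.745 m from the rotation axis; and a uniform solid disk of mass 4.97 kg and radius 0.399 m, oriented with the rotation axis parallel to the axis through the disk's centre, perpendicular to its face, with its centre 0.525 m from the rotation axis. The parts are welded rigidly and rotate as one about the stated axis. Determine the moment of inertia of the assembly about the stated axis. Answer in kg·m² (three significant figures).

7.24

Point mass: I_cm = 0; centre at d = 0.769 m, so I = I_cm + Md² gives I = 0 + (4.36)(0.769)² = 2.5783 kg·m².
Solid disk: I_cm = (1/2)MR² = (1/2)(5.13)(0.139)² = 0.049558 kg·m²; centre at d = 0.745 m, so I = I_cm + Md² gives I = 0.049558 + (5.13)(0.745)² = 2.8968 kg·m².
Solid disk: I_cm = (1/2)MR² = (1/2)(4.97)(0.399)² = 0.39561 kg·m²; centre at d = 0.525 m, so I = I_cm + Md² gives I = 0.39561 + (4.97)(0.525)² = 1.7655 kg·m².
Total I = 2.5783 + 2.8968 + 1.7655 = 7.2406 kg·m².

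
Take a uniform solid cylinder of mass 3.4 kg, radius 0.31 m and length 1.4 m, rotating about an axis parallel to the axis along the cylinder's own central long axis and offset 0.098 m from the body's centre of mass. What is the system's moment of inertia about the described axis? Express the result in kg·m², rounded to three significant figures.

0.196

I_cm = (1/2)MR² = (1/2)(3.4)(0.31)² = 0.16337 kg·m²; centre at d = 0.098 m, so the parallel axis theorem gives I = 0.16337 + (3.4)(0.098)² = 0.19602 kg·m².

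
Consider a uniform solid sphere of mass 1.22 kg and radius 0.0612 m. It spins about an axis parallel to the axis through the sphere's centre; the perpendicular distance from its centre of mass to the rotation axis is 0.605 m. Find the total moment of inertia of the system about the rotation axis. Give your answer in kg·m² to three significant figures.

I_cm = (2/5)MR² = (2/5)(1.22)(0.0612)² = 0.0018278 kg·m²; centre at d = 0.605 m, so the parallel axis theorem gives I = 0.0018278 + (1.22)(0.605)² = 0.44838 kg·m².

0.448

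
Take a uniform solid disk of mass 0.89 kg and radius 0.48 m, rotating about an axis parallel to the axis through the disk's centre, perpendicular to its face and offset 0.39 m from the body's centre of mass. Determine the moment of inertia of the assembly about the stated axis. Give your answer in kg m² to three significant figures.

0.238

I_cm = (1/2)MR² = (1/2)(0.89)(0.48)² = 0.10253 kg m²; centre at d = 0.39 m, so I = I_cm + Md² gives I = 0.10253 + (0.89)(0.39)² = 0.2379 kg m².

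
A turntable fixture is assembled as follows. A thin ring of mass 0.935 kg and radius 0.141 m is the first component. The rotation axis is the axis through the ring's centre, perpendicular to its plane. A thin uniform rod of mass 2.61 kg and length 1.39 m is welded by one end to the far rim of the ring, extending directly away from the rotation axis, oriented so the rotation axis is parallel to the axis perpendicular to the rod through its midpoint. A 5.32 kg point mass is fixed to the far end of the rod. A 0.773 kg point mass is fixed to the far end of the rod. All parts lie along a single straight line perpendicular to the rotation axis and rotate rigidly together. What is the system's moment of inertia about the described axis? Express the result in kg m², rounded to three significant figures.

16.5

Thin ring: I_cm = MR² = (0.935)(0.141)² = 0.018589 kg m²; axis through the centre, so I = 0.018589 kg m².
Thin rod: I_cm = (1/12)ML² = (1/12)(2.61)(1.39)² = 0.42023 kg m²; centre at d = 0.141 + 0.695 = 0.836 m, so I = I_cm + Md² gives I = 0.42023 + (2.61)(0.836)² = 2.2444 kg m².
Point mass: I_cm = 0; centre at d = 0.141 + 0.695 + 0.695 = 1.531 m, so I = I_cm + Md² gives I = 0 + (5.32)(1.531)² = 12.47 kg m².
Point mass: I_cm = 0; centre at d = 0.141 + 0.695 + 0.695 = 1.531 m, so I = I_cm + Md² gives I = 0 + (0.773)(1.531)² = 1.8119 kg m².
Total I = 0.018589 + 2.2444 + 12.47 + 1.8119 = 16.545 kg m².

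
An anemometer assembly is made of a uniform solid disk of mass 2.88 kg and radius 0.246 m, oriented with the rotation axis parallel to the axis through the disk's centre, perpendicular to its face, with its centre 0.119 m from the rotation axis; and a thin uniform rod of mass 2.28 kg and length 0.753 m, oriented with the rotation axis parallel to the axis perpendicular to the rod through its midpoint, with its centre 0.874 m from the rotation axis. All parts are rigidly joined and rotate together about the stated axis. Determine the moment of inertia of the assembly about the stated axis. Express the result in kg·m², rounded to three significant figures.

Solid disk: I_cm = (1/2)MR² = (1/2)(2.88)(0.246)² = 0.087143 kg·m²; centre at d = 0.119 m, so the parallel axis theorem gives I = 0.087143 + (2.88)(0.119)² = 0.12793 kg·m².
Thin rod: I_cm = (1/12)ML² = (1/12)(2.28)(0.753)² = 0.10773 kg·m²; centre at d = 0.874 m, so the parallel axis theorem gives I = 0.10773 + (2.28)(0.874)² = 1.8494 kg·m².
Total I = 0.12793 + 1.8494 = 1.9773 kg·m².

1.98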